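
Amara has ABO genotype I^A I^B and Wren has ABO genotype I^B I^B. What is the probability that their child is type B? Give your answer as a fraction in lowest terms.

1/2

ABO cross I^A I^B × I^B I^B → offspring phenotypes: 1/2 B, 1/2 AB.
So P(type B) = 1/2.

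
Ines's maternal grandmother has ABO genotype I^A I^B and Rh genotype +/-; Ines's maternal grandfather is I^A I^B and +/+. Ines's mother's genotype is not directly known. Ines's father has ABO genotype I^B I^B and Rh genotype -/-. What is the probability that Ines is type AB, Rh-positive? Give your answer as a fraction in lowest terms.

Ines's mother's ABO genotype from I^A I^B × I^A I^B: 1/4 I^A I^A, 1/2 I^A I^B, 1/4 I^B I^B.
Crossing each possibility with the father I^B I^B and summing P(type AB): 1/4·1 + 1/2·1/2 + 1/4·0 = 1/2.
Similarly for Rh via the mother's Rh distribution: P(Rh+) = 3/4.
Independent loci: 1/2 × 3/4 = 3/8.

3/8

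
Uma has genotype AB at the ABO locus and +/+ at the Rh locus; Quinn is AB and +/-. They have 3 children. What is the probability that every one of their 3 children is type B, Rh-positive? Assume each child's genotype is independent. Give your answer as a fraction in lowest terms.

1/64

ABO cross AB × AB → 1/4 A, 1/4 B, 1/2 AB.
Rh cross +/+ × +/- → 1 Rh+; so P(type B, Rh-positive) = 1/4 × 1 = 1/4 per child.
All 3 independent: (1/4)^3 = 1/64.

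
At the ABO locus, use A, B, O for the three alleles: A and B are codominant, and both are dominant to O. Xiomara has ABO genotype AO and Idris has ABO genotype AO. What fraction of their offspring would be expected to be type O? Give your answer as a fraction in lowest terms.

ABO cross AO × AO → offspring phenotypes: 1/4 O, 3/4 A.
So P(type O) = 1/4.

1/4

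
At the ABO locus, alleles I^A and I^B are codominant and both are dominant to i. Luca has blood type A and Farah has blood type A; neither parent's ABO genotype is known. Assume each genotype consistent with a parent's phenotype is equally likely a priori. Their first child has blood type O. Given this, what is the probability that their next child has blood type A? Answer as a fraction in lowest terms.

3/4

Possible genotypes: Luca ∈ {I^A I^A, I^A i}; Farah ∈ {I^A I^A, I^A i}.
Weight each parental genotype pair by prior × P(type-O child):
  I^A i × I^A i: posterior weight 1; P(next child type A) = 3/4.
Weighted sum = 3/4.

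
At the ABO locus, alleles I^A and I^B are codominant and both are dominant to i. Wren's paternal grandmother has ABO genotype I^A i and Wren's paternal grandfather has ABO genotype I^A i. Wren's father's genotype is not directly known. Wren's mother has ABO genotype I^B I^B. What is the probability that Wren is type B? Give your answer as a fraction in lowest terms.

1/2

Wren's father's ABO genotype from I^A i × I^A i: 1/4 I^A I^A, 1/2 I^A i, 1/4 i i.
Crossing each possibility with the mother I^B I^B and summing P(type B): 1/4·0 + 1/2·1/2 + 1/4·1 = 1/2.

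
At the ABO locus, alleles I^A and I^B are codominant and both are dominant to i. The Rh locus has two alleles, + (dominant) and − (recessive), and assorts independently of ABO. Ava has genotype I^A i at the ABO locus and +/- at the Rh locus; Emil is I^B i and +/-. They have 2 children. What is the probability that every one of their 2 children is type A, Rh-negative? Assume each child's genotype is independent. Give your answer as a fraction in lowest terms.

ABO cross I^A i × I^B i → 1/4 O, 1/4 A, 1/4 B, 1/4 AB.
Rh cross +/- × +/- → 3/4 Rh+, 1/4 Rh-; so P(type A, Rh-negative) = 1/4 × 1/4 = 1/16 per child.
All 2 independent: (1/16)^2 = 1/256.

1/256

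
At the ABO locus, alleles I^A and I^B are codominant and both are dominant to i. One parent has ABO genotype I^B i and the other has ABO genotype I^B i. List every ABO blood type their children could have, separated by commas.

Gametes from I^B i × I^B i give offspring ABO genotypes I^B I^B, I^B i, i i, i.e. phenotypes O, B.

O, B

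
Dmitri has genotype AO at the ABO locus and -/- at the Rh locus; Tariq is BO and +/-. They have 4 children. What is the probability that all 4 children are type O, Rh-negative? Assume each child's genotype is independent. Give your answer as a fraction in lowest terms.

1/4096

ABO cross AO × BO → 1/4 O, 1/4 A, 1/4 B, 1/4 AB.
Rh cross -/- × +/- → 1/2 Rh+, 1/2 Rh-; so P(type O, Rh-negative) = 1/4 × 1/2 = 1/8 per child.
All 4 independent: (1/8)^4 = 1/4096.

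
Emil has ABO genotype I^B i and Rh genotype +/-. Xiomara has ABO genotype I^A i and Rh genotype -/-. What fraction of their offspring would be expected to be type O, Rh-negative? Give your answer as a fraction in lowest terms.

ABO cross I^B i × I^A i → offspring phenotypes: 1/4 O, 1/4 A, 1/4 B, 1/4 AB.
Rh cross +/- × -/- → 1/2 Rh+, 1/2 Rh-.
Independent loci: P(type O, Rh-negative) = 1/4 × 1/2 = 1/8.

1/8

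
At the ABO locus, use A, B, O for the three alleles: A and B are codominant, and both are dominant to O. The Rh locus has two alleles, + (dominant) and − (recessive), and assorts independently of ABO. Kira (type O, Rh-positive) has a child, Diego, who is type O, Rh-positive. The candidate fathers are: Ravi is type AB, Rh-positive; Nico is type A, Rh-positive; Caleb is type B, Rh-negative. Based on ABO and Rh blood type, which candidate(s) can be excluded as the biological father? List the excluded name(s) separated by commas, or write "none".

A candidate is excluded only if no genotype consistent with his phenotype could produce a type O, Rh-positive child with a type O, Rh-positive mother.
Ravi (type AB, Rh+): no genotype consistent with that phenotype can produce a type-O Rh+ child with a type-O mother.

Ravi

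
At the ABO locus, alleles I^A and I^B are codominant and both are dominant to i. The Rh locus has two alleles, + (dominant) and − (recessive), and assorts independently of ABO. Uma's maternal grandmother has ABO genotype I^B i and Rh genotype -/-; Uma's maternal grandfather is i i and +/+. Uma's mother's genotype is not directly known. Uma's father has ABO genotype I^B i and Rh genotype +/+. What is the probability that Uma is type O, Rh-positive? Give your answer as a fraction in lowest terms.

Uma's mother's ABO genotype from I^B i × i i: 1/2 I^B i, 1/2 i i.
Crossing each possibility with the father I^B i and summing P(type O): 1/2·1/4 + 1/2·1/2 = 3/8.
Similarly for Rh via the mother's Rh distribution: P(Rh+) = 1.
Independent loci: 3/8 × 1 = 3/8.

3/8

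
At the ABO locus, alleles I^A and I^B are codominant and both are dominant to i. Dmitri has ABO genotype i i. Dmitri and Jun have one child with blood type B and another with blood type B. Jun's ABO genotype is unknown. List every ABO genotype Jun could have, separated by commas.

I^A I^B, I^B I^B, I^B i

For each candidate genotype of Jun, check whether crossing it with i i can produce every observed child phenotype.
  I^A I^A → possible child types {A} ✗
  I^A I^B → possible child types {A, B} ✓
  I^A i → possible child types {O, A} ✗
  I^B I^B → possible child types {B} ✓
  I^B i → possible child types {O, B} ✓
  i i → possible child types {O} ✗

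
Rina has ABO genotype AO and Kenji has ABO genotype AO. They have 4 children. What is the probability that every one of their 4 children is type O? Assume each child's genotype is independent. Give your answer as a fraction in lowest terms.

ABO cross AO × AO → 1/4 O, 3/4 A.
So P(type O) = 1/4 per child.
All 4 independent: (1/4)^4 = 1/256.

1/256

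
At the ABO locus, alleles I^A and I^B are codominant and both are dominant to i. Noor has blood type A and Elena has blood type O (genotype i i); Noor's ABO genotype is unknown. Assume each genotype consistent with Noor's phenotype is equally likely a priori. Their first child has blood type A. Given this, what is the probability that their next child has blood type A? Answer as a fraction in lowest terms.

Possible genotypes: Noor ∈ {I^A I^A, I^A i}; Elena ∈ {i i}.
Weight each parental genotype pair by prior × P(type-A child):
  I^A I^A × i i: posterior weight 2/3; P(next child type A) = 1.
  I^A i × i i: posterior weight 1/3; P(next child type A) = 1/2.
Weighted sum = 5/6.

5/6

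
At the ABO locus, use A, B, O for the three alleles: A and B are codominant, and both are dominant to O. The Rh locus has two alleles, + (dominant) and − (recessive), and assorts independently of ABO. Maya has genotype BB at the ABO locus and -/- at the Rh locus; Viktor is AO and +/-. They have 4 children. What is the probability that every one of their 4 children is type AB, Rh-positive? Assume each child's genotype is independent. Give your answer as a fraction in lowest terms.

ABO cross BB × AO → 1/2 B, 1/2 AB.
Rh cross -/- × +/- → 1/2 Rh+, 1/2 Rh-; so P(type AB, Rh-positive) = 1/2 × 1/2 = 1/4 per child.
All 4 independent: (1/4)^4 = 1/256.

1/256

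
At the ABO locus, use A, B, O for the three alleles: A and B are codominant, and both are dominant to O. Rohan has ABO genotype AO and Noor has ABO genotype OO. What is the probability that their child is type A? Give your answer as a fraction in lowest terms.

ABO cross AO × OO → offspring phenotypes: 1/2 O, 1/2 A.
So P(type A) = 1/2.

1/2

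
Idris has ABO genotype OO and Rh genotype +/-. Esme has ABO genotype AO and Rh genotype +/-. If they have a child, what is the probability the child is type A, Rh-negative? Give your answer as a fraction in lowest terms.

ABO cross OO × AO → offspring phenotypes: 1/2 O, 1/2 A.
Rh cross +/- × +/- → 3/4 Rh+, 1/4 Rh-.
Independent loci: P(type A, Rh-negative) = 1/2 × 1/4 = 1/8.

1/8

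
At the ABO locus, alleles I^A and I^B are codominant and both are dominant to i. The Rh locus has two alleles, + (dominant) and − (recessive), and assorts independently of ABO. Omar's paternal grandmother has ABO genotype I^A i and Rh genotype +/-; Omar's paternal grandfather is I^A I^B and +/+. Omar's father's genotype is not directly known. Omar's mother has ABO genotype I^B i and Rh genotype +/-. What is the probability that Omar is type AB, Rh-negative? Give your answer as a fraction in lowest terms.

Omar's father's ABO genotype from I^A i × I^A I^B: 1/4 I^A I^A, 1/4 I^A I^B, 1/4 I^A i, 1/4 I^B i.
Crossing each possibility with the mother I^B i and summing P(type AB): 1/4·1/2 + 1/4·1/4 + 1/4·1/4 + 1/4·0 = 1/4.
Similarly for Rh via the father's Rh distribution: P(Rh-) = 1/8.
Independent loci: 1/4 × 1/8 = 1/32.

1/32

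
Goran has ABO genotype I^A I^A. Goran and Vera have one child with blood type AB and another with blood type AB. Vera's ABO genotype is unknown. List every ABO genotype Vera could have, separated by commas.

I^A I^B, I^B I^B, I^B i

For each candidate genotype of Vera, check whether crossing it with I^A I^A can produce every observed child phenotype.
  I^A I^A → possible child types {A} ✗
  I^A I^B → possible child types {A, AB} ✓
  I^A i → possible child types {A} ✗
  I^B I^B → possible child types {AB} ✓
  I^B i → possible child types {A, AB} ✓
  i i → possible child types {A} ✗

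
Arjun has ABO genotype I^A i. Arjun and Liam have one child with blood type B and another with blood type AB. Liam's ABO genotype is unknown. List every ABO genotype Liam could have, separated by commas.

For each candidate genotype of Liam, check whether crossing it with I^A i can produce every observed child phenotype.
  I^A I^A → possible child types {A} ✗
  I^A I^B → possible child types {A, B, AB} ✓
  I^A i → possible child types {O, A} ✗
  I^B I^B → possible child types {B, AB} ✓
  I^B i → possible child types {O, A, B, AB} ✓
  i i → possible child types {O, A} ✗

I^A I^B, I^B I^B, I^B i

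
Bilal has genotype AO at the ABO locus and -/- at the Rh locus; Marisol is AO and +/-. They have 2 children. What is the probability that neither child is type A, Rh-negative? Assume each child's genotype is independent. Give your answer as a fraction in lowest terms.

25/64

ABO cross AO × AO → 1/4 O, 3/4 A.
Rh cross -/- × +/- → 1/2 Rh+, 1/2 Rh-; so P(type A, Rh-negative) = 3/4 × 1/2 = 3/8 per child.
P(not type A, Rh-negative) = 5/8 for one child; (5/8)^2 = 25/64.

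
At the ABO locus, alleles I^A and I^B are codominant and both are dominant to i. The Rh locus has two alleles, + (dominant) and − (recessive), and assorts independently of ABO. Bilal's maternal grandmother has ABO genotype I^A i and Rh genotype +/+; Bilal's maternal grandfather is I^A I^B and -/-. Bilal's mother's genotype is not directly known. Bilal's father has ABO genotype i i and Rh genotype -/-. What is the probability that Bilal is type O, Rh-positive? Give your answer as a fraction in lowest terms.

Bilal's mother's ABO genotype from I^A i × I^A I^B: 1/4 I^A I^A, 1/4 I^A I^B, 1/4 I^A i, 1/4 I^B i.
Crossing each possibility with the father i i and summing P(type O): 1/4·0 + 1/4·0 + 1/4·1/2 + 1/4·1/2 = 1/4.
Similarly for Rh via the mother's Rh distribution: P(Rh+) = 1/2.
Independent loci: 1/4 × 1/2 = 1/8.

1/8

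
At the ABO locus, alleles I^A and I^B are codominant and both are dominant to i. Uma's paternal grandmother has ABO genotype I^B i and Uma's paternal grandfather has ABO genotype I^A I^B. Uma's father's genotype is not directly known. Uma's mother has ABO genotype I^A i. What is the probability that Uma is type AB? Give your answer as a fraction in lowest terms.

Uma's father's ABO genotype from I^B i × I^A I^B: 1/4 I^A I^B, 1/4 I^A i, 1/4 I^B I^B, 1/4 I^B i.
Crossing each possibility with the mother I^A i and summing P(type AB): 1/4·1/4 + 1/4·0 + 1/4·1/2 + 1/4·1/4 = 1/4.

1/4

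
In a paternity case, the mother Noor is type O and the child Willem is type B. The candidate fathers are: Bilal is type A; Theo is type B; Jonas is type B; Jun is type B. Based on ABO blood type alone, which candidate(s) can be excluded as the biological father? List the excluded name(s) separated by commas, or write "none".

Bilal

A candidate is excluded only if no genotype consistent with his phenotype could produce a type B child with a type O mother.
Bilal (type A): no genotype consistent with that phenotype can produce a type-B child with a type-O mother.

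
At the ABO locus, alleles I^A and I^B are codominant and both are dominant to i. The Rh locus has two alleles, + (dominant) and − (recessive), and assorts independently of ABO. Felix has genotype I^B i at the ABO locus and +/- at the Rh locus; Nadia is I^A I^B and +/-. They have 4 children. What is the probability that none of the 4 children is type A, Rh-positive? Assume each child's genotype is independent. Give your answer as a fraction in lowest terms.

28561/65536

ABO cross I^B i × I^A I^B → 1/4 A, 1/2 B, 1/4 AB.
Rh cross +/- × +/- → 3/4 Rh+, 1/4 Rh-; so P(type A, Rh-positive) = 1/4 × 3/4 = 3/16 per child.
P(not type A, Rh-positive) = 13/16 for one child; (13/16)^4 = 28561/65536.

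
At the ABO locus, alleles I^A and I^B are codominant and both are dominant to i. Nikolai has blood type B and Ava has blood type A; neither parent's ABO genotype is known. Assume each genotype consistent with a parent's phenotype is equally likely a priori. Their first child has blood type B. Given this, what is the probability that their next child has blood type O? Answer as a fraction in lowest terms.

Possible genotypes: Nikolai ∈ {I^B I^B, I^B i}; Ava ∈ {I^A I^A, I^A i}.
Weight each parental genotype pair by prior × P(type-B child):
  I^B I^B × I^A i: posterior weight 2/3; P(next child type O) = 0.
  I^B i × I^A i: posterior weight 1/3; P(next child type O) = 1/4.
Weighted sum = 1/12.

1/12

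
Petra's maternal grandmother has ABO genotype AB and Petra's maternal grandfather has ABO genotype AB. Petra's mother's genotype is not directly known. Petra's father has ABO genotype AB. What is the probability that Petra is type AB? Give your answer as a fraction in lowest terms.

1/2

Petra's mother's ABO genotype from AB × AB: 1/4 AA, 1/2 AB, 1/4 BB.
Crossing each possibility with the father AB and summing P(type AB): 1/4·1/2 + 1/2·1/2 + 1/4·1/2 = 1/2.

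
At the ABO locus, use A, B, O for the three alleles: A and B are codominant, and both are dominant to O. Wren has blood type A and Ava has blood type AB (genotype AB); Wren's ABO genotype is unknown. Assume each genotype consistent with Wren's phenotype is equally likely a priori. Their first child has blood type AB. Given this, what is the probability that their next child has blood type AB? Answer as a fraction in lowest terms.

Possible genotypes: Wren ∈ {AA, AO}; Ava ∈ {AB}.
Weight each parental genotype pair by prior × P(type-AB child):
  AA × AB: posterior weight 2/3; P(next child type AB) = 1/2.
  AO × AB: posterior weight 1/3; P(next child type AB) = 1/4.
Weighted sum = 5/12.

5/12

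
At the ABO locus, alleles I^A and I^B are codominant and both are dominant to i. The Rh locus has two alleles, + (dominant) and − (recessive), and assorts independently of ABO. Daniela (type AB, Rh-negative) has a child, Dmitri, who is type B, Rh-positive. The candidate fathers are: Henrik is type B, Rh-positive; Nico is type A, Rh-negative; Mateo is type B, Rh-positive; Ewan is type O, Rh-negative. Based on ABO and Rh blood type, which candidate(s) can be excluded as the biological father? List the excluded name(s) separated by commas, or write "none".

Nico, Ewan

A candidate is excluded only if no genotype consistent with his phenotype could produce a type B, Rh-positive child with a type AB, Rh-negative mother.
Nico (type A, Rh-): no genotype consistent with that phenotype can produce a type-B Rh+ child with a type-AB mother.
Ewan (type O, Rh-): no genotype consistent with that phenotype can produce a type-B Rh+ child with a type-AB mother.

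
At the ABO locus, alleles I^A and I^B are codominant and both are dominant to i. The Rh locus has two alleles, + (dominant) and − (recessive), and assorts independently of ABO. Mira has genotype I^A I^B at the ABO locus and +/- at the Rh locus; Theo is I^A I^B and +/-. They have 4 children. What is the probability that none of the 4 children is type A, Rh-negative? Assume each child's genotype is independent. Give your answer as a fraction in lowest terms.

50625/65536

ABO cross I^A I^B × I^A I^B → 1/4 A, 1/4 B, 1/2 AB.
Rh cross +/- × +/- → 3/4 Rh+, 1/4 Rh-; so P(type A, Rh-negative) = 1/4 × 1/4 = 1/16 per child.
P(not type A, Rh-negative) = 15/16 for one child; (15/16)^4 = 50625/65536.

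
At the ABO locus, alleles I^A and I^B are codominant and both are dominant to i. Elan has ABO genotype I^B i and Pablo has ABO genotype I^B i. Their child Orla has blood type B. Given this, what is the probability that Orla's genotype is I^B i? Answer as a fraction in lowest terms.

2/3

Cross I^B i × I^B i → 1/4 I^B I^B, 1/2 I^B i, 1/4 i i.
Type-B genotypes among offspring: I^B I^B (1/4), I^B i (1/2); total 3/4.
P(I^B i | type B) = (1/2) / (3/4) = 2/3.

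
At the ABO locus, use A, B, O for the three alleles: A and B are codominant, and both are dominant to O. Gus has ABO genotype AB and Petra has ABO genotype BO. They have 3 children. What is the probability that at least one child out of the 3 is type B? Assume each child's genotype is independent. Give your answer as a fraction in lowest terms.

7/8

ABO cross AB × BO → 1/4 A, 1/2 B, 1/4 AB.
So P(type B) = 1/2 per child.
P(none) = (1/2)^3 = 1/8; P(at least one) = 1 − 1/8 = 7/8.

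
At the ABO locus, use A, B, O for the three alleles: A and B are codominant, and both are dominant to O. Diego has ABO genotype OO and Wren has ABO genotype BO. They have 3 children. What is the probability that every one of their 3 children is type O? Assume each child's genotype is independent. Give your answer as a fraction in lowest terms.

1/8

ABO cross OO × BO → 1/2 O, 1/2 B.
So P(type O) = 1/2 per child.
All 3 independent: (1/2)^3 = 1/8.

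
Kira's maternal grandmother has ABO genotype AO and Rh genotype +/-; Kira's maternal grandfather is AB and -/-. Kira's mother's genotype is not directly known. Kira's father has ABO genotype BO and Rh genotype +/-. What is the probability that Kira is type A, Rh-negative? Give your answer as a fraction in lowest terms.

3/32

Kira's mother's ABO genotype from AO × AB: 1/4 AA, 1/4 AB, 1/4 AO, 1/4 BO.
Crossing each possibility with the father BO and summing P(type A): 1/4·1/2 + 1/4·1/4 + 1/4·1/4 + 1/4·0 = 1/4.
Similarly for Rh via the mother's Rh distribution: P(Rh-) = 3/8.
Independent loci: 1/4 × 3/8 = 3/32.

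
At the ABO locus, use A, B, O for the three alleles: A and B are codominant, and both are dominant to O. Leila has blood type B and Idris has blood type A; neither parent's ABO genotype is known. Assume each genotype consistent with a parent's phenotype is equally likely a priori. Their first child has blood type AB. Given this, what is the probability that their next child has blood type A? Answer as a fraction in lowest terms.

Possible genotypes: Leila ∈ {BB, BO}; Idris ∈ {AA, AO}.
Weight each parental genotype pair by prior × P(type-AB child):
  BB × AA: posterior weight 4/9; P(next child type A) = 0.
  BB × AO: posterior weight 2/9; P(next child type A) = 0.
  BO × AA: posterior weight 2/9; P(next child type A) = 1/2.
  BO × AO: posterior weight 1/9; P(next child type A) = 1/4.
Weighted sum = 5/36.

5/36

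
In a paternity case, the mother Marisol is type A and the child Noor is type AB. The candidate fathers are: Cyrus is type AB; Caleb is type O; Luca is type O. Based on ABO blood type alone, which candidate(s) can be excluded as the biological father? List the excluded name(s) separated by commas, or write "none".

Caleb, Luca

A candidate is excluded only if no genotype consistent with his phenotype could produce a type AB child with a type A mother.
Caleb (type O): no genotype consistent with that phenotype can produce a type-AB child with a type-A mother.
Luca (type O): no genotype consistent with that phenotype can produce a type-AB child with a type-A mother.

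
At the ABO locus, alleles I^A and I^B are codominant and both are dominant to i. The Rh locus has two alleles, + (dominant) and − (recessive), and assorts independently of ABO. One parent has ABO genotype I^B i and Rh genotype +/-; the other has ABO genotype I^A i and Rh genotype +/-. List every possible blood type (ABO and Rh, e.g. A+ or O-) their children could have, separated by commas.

Gametes from I^B i × I^A i give offspring ABO genotypes I^A I^B, I^A i, I^B i, i i, i.e. phenotypes O, A, B, AB.
Rh cross +/- × +/- → phenotypes Rh+, Rh-.
Combining independently: O+, O-, A+, A-, B+, B-, AB+, AB-.

O+, O-, A+, A-, B+, B-, AB+, AB-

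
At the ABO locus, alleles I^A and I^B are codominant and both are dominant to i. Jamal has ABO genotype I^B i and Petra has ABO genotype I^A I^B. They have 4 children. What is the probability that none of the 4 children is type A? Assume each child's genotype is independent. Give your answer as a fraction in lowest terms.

81/256

ABO cross I^B i × I^A I^B → 1/4 A, 1/2 B, 1/4 AB.
So P(type A) = 1/4 per child.
P(not type A) = 3/4 for one child; (3/4)^4 = 81/256.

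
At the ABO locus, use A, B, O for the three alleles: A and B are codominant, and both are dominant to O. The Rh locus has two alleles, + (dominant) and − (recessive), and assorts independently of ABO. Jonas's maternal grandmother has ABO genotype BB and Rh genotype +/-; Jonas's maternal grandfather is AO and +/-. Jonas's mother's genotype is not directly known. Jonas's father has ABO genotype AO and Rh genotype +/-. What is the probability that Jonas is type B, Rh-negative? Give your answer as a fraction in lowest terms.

1/16

Jonas's mother's ABO genotype from BB × AO: 1/2 AB, 1/2 BO.
Crossing each possibility with the father AO and summing P(type B): 1/2·1/4 + 1/2·1/4 = 1/4.
Similarly for Rh via the mother's Rh distribution: P(Rh-) = 1/4.
Independent loci: 1/4 × 1/4 = 1/16.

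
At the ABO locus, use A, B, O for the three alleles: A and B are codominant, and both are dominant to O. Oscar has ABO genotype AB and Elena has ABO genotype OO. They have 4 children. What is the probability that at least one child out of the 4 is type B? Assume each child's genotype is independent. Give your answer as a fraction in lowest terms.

15/16

ABO cross AB × OO → 1/2 A, 1/2 B.
So P(type B) = 1/2 per child.
P(none) = (1/2)^4 = 1/16; P(at least one) = 1 − 1/16 = 15/16.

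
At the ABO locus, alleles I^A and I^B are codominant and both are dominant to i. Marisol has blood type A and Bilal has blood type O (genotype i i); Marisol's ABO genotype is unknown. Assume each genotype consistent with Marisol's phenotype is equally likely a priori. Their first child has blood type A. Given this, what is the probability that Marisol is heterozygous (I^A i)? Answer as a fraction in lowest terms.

1/3

Possible genotypes: Marisol ∈ {I^A I^A, I^A i}; Bilal ∈ {i i}.
Weight each parental genotype pair by prior × P(type-A child):
  I^A I^A × i i: posterior weight 2/3.
  I^A i × i i: posterior weight 1/3.
Sum the posterior weight over pairs where Marisol is I^A i: 1/3.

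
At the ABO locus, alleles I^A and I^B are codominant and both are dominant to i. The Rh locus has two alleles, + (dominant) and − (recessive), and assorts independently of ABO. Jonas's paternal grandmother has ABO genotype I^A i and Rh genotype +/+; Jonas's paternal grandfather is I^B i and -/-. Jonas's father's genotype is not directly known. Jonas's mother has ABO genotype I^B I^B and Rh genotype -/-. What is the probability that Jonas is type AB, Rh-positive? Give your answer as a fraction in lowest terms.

1/8

Jonas's father's ABO genotype from I^A i × I^B i: 1/4 I^A I^B, 1/4 I^A i, 1/4 I^B i, 1/4 i i.
Crossing each possibility with the mother I^B I^B and summing P(type AB): 1/4·1/2 + 1/4·1/2 + 1/4·0 + 1/4·0 = 1/4.
Similarly for Rh via the father's Rh distribution: P(Rh+) = 1/2.
Independent loci: 1/4 × 1/2 = 1/8.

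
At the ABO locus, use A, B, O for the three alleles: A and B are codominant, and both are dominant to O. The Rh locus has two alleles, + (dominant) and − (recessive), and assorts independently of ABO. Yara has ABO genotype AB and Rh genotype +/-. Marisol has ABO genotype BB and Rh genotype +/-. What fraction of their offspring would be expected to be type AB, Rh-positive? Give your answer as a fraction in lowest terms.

ABO cross AB × BB → offspring phenotypes: 1/2 B, 1/2 AB.
Rh cross +/- × +/- → 3/4 Rh+, 1/4 Rh-.
Independent loci: P(type AB, Rh-positive) = 1/2 × 3/4 = 3/8.

3/8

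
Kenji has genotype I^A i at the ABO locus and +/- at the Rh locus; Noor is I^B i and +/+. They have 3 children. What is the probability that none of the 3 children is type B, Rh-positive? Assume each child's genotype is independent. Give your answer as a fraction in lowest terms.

27/64

ABO cross I^A i × I^B i → 1/4 O, 1/4 A, 1/4 B, 1/4 AB.
Rh cross +/- × +/+ → 1 Rh+; so P(type B, Rh-positive) = 1/4 × 1 = 1/4 per child.
P(not type B, Rh-positive) = 3/4 for one child; (3/4)^3 = 27/64.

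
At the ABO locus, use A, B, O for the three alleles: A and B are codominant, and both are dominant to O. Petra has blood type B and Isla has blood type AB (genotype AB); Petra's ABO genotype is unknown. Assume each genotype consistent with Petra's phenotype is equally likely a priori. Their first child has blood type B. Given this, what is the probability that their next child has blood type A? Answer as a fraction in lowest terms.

1/8

Possible genotypes: Petra ∈ {BB, BO}; Isla ∈ {AB}.
Weight each parental genotype pair by prior × P(type-B child):
  BB × AB: posterior weight 1/2; P(next child type A) = 0.
  BO × AB: posterior weight 1/2; P(next child type A) = 1/4.
Weighted sum = 1/8.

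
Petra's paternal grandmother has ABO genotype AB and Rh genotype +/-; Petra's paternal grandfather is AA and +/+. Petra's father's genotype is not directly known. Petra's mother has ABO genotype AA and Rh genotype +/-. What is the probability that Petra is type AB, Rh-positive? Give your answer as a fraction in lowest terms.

7/32

Petra's father's ABO genotype from AB × AA: 1/2 AA, 1/2 AB.
Crossing each possibility with the mother AA and summing P(type AB): 1/2·0 + 1/2·1/2 = 1/4.
Similarly for Rh via the father's Rh distribution: P(Rh+) = 7/8.
Independent loci: 1/4 × 7/8 = 7/32.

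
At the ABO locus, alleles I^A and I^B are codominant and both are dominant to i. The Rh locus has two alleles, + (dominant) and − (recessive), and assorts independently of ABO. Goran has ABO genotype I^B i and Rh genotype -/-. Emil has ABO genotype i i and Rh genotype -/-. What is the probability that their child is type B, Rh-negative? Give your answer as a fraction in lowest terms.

1/2

ABO cross I^B i × i i → offspring phenotypes: 1/2 O, 1/2 B.
Rh cross -/- × -/- → 1 Rh-.
Independent loci: P(type B, Rh-negative) = 1/2 × 1 = 1/2.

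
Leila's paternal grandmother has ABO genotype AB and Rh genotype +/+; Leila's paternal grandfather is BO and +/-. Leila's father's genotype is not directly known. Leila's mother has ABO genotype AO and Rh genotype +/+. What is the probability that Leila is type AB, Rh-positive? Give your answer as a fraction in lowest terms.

1/4

Leila's father's ABO genotype from AB × BO: 1/4 AB, 1/4 AO, 1/4 BB, 1/4 BO.
Crossing each possibility with the mother AO and summing P(type AB): 1/4·1/4 + 1/4·0 + 1/4·1/2 + 1/4·1/4 = 1/4.
Similarly for Rh via the father's Rh distribution: P(Rh+) = 1.
Independent loci: 1/4 × 1 = 1/4.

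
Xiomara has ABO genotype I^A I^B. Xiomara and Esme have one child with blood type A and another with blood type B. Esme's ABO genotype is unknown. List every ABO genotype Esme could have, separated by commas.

For each candidate genotype of Esme, check whether crossing it with I^A I^B can produce every observed child phenotype.
  I^A I^A → possible child types {A, AB} ✗
  I^A I^B → possible child types {A, B, AB} ✓
  I^A i → possible child types {A, B, AB} ✓
  I^B I^B → possible child types {B, AB} ✗
  I^B i → possible child types {A, B, AB} ✓
  i i → possible child types {A, B} ✓

I^A I^B, I^A i, I^B i, i i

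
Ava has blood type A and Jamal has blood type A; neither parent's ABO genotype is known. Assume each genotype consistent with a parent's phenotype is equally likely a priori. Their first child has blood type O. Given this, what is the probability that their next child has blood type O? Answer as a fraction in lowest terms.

Possible genotypes: Ava ∈ {I^A I^A, I^A i}; Jamal ∈ {I^A I^A, I^A i}.
Weight each parental genotype pair by prior × P(type-O child):
  I^A i × I^A i: posterior weight 1; P(next child type O) = 1/4.
Weighted sum = 1/4.

1/4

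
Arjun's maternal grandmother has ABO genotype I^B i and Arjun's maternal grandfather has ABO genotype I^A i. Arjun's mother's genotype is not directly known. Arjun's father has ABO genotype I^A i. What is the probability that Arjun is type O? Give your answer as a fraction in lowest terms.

1/4

Arjun's mother's ABO genotype from I^B i × I^A i: 1/4 I^A I^B, 1/4 I^A i, 1/4 I^B i, 1/4 i i.
Crossing each possibility with the father I^A i and summing P(type O): 1/4·0 + 1/4·1/4 + 1/4·1/4 + 1/4·1/2 = 1/4.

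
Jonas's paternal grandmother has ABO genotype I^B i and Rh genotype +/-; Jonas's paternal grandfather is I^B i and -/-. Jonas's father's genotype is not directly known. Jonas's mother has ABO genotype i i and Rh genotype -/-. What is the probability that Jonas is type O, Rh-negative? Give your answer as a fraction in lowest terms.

3/8

Jonas's father's ABO genotype from I^B i × I^B i: 1/4 I^B I^B, 1/2 I^B i, 1/4 i i.
Crossing each possibility with the mother i i and summing P(type O): 1/4·0 + 1/2·1/2 + 1/4·1 = 1/2.
Similarly for Rh via the father's Rh distribution: P(Rh-) = 3/4.
Independent loci: 1/2 × 3/4 = 3/8.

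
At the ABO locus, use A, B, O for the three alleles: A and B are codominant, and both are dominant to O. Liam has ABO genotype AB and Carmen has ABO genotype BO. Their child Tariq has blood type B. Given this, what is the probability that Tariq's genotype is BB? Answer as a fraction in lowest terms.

1/2

Cross AB × BO → 1/4 AB, 1/4 AO, 1/4 BB, 1/4 BO.
Type-B genotypes among offspring: BB (1/4), BO (1/4); total 1/2.
P(BB | type B) = (1/4) / (1/2) = 1/2.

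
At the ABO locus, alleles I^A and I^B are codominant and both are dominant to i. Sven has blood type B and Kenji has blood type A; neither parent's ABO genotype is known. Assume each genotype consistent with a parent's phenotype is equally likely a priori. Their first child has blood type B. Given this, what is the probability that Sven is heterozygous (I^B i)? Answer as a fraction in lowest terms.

1/3

Possible genotypes: Sven ∈ {I^B I^B, I^B i}; Kenji ∈ {I^A I^A, I^A i}.
Weight each parental genotype pair by prior × P(type-B child):
  I^B I^B × I^A i: posterior weight 2/3.
  I^B i × I^A i: posterior weight 1/3.
Sum the posterior weight over pairs where Sven is I^B i: 1/3.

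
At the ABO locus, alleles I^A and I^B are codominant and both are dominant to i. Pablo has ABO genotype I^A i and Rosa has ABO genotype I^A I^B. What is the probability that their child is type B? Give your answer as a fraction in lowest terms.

ABO cross I^A i × I^A I^B → offspring phenotypes: 1/2 A, 1/4 B, 1/4 AB.
So P(type B) = 1/4.

1/4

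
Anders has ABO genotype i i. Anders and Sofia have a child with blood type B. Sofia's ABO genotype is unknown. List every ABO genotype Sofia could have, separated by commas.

For each candidate genotype of Sofia, check whether crossing it with i i can produce every observed child phenotype.
  I^A I^A → possible child types {A} ✗
  I^A I^B → possible child types {A, B} ✓
  I^A i → possible child types {O, A} ✗
  I^B I^B → possible child types {B} ✓
  I^B i → possible child types {O, B} ✓
  i i → possible child types {O} ✗

I^A I^B, I^B I^B, I^B i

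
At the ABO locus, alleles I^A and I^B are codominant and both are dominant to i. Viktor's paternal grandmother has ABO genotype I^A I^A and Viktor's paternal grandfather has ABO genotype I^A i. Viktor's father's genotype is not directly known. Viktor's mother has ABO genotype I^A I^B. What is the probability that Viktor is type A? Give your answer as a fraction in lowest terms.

1/2

Viktor's father's ABO genotype from I^A I^A × I^A i: 1/2 I^A I^A, 1/2 I^A i.
Crossing each possibility with the mother I^A I^B and summing P(type A): 1/2·1/2 + 1/2·1/2 = 1/2.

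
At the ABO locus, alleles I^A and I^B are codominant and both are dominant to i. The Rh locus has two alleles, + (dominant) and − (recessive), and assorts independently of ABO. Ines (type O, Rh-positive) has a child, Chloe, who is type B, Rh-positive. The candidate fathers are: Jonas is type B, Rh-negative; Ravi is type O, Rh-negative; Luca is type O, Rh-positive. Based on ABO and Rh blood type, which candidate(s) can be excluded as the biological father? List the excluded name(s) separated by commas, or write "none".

A candidate is excluded only if no genotype consistent with his phenotype could produce a type B, Rh-positive child with a type O, Rh-positive mother.
Ravi (type O, Rh-): no genotype consistent with that phenotype can produce a type-B Rh+ child with a type-O mother.
Luca (type O, Rh+): no genotype consistent with that phenotype can produce a type-B Rh+ child with a type-O mother.

Ravi, Luca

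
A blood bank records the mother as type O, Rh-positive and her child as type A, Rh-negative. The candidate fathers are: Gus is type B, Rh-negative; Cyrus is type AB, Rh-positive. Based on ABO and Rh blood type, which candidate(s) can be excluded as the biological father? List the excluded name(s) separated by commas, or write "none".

A candidate is excluded only if no genotype consistent with his phenotype could produce a type A, Rh-negative child with a type O, Rh-positive mother.
Gus (type B, Rh-): no genotype consistent with that phenotype can produce a type-A Rh- child with a type-O mother.

Gus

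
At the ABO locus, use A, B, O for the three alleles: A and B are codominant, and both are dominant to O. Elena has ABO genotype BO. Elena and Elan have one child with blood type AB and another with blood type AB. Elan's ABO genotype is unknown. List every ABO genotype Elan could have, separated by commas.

For each candidate genotype of Elan, check whether crossing it with BO can produce every observed child phenotype.
  AA → possible child types {A, AB} ✓
  AB → possible child types {A, B, AB} ✓
  AO → possible child types {O, A, B, AB} ✓
  BB → possible child types {B} ✗
  BO → possible child types {O, B} ✗
  OO → possible child types {O, B} ✗

AA, AB, AO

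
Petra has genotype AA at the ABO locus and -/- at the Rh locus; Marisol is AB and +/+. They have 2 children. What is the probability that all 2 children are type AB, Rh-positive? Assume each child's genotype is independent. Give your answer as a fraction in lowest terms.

1/4

ABO cross AA × AB → 1/2 A, 1/2 AB.
Rh cross -/- × +/+ → 1 Rh+; so P(type AB, Rh-positive) = 1/2 × 1 = 1/2 per child.
All 2 independent: (1/2)^2 = 1/4.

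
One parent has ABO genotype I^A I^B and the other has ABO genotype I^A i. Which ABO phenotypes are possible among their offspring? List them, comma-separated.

A, B, AB

Gametes from I^A I^B × I^A i give offspring ABO genotypes I^A I^A, I^A I^B, I^A i, I^B i, i.e. phenotypes A, B, AB.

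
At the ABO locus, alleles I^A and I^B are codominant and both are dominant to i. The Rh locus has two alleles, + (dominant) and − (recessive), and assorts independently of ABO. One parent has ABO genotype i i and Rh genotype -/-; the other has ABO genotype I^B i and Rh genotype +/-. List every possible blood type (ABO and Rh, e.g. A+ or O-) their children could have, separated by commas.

Gametes from i i × I^B i give offspring ABO genotypes I^B i, i i, i.e. phenotypes O, B.
Rh cross -/- × +/- → phenotypes Rh+, Rh-.
Combining independently: O+, O-, B+, B-.

O+, O-, B+, B-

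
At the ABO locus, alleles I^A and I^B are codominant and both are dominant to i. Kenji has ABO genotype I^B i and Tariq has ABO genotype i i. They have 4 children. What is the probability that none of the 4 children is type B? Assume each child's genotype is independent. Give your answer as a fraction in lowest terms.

1/16

ABO cross I^B i × i i → 1/2 O, 1/2 B.
So P(type B) = 1/2 per child.
P(not type B) = 1/2 for one child; (1/2)^4 = 1/16.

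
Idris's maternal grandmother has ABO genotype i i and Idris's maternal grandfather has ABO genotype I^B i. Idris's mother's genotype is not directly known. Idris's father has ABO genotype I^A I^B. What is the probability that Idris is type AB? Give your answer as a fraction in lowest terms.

Idris's mother's ABO genotype from i i × I^B i: 1/2 I^B i, 1/2 i i.
Crossing each possibility with the father I^A I^B and summing P(type AB): 1/2·1/4 + 1/2·0 = 1/8.

1/8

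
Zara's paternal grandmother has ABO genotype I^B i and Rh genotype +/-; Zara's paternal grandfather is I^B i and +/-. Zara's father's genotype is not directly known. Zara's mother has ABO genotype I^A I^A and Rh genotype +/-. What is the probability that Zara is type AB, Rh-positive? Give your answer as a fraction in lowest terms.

3/8

Zara's father's ABO genotype from I^B i × I^B i: 1/4 I^B I^B, 1/2 I^B i, 1/4 i i.
Crossing each possibility with the mother I^A I^A and summing P(type AB): 1/4·1 + 1/2·1/2 + 1/4·0 = 1/2.
Similarly for Rh via the father's Rh distribution: P(Rh+) = 3/4.
Independent loci: 1/2 × 3/4 = 3/8.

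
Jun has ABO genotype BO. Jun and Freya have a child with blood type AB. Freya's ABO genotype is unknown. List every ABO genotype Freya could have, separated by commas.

AA, AB, AO

For each candidate genotype of Freya, check whether crossing it with BO can produce every observed child phenotype.
  AA → possible child types {A, AB} ✓
  AB → possible child types {A, B, AB} ✓
  AO → possible child types {O, A, B, AB} ✓
  BB → possible child types {B} ✗
  BO → possible child types {O, B} ✗
  OO → possible child types {O, B} ✗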